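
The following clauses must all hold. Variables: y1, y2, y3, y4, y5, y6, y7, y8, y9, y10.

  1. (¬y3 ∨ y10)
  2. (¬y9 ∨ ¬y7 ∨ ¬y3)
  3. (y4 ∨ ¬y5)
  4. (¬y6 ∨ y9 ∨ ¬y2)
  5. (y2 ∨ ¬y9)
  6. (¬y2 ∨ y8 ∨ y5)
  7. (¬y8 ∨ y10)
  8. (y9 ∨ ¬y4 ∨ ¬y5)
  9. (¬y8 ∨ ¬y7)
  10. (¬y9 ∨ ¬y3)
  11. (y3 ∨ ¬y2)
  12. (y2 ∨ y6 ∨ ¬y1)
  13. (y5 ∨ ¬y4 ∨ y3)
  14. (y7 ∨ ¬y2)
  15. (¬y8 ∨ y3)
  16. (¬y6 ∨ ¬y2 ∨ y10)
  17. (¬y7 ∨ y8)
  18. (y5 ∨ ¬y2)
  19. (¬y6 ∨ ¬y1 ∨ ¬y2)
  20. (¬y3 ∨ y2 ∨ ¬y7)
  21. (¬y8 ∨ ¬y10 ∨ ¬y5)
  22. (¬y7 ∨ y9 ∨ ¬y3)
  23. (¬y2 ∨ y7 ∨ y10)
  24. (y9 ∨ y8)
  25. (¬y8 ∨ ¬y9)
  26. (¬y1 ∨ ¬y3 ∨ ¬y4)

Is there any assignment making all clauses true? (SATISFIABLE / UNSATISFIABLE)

y1 occurs only negated in the remaining clauses — set y1 = False.
Branch on y2: take y2 = False.
  then y9 is forced to False.
  then y8 is forced to True.
  then y10 is forced to True.
  then y7 is forced to False.
  then y3 is forced to True.
  then y5 is forced to False.
y4, y6 are now unconstrained; take y4 = False, y6 = True.
Every clause has at least one true literal under this assignment.
So y1=False  y2=False  y3=True  y4=False  y5=False  y6=True  y7=False  y8=True  y9=False  y10=True is a satisfying assignment.

SATISFIABLE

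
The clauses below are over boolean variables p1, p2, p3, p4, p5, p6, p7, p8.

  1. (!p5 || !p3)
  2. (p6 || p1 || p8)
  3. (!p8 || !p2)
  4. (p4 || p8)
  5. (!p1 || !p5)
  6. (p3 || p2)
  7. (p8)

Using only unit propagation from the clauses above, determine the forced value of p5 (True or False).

False

(p8) stands alone — p8 = True.
(!p2 || !p8): since p8 = True, the clause reduces to (!p2). p2 = False.
In (p2 || p3), p2 is now false; p3 must hold, so p3 = True.
In (!p5 || !p3), !p3 is now false; !p5 must hold, so p5 = False.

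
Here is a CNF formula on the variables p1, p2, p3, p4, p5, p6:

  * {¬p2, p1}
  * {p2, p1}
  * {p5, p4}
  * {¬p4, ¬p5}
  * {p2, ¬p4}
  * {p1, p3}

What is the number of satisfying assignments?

Split on p1, then p2.
  p1=T, p2=T: p3, p6 free; 2 ways for (p4,p5) × 2^2 = 8.
  p1=T, p2=F: remaining (p3,p4,p5,p6) ∈ {(F,F,T,F); (F,F,T,T); (T,F,T,F); (T,F,T,T)} — 4.
  p1=F, p2=T: a clause becomes empty — 0.
  p1=F, p2=F: a clause becomes empty — 0.
Total: 8 + 4 + 0 + 0 = 12.

12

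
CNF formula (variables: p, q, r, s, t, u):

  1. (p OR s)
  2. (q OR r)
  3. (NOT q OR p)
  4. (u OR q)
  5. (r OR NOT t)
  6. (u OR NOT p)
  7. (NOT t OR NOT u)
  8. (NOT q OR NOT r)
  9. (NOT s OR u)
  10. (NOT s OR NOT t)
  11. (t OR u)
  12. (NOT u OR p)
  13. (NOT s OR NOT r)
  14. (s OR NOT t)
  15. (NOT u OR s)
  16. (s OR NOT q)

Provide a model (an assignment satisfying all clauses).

p=T, q=T, r=F, s=T, t=F, u=T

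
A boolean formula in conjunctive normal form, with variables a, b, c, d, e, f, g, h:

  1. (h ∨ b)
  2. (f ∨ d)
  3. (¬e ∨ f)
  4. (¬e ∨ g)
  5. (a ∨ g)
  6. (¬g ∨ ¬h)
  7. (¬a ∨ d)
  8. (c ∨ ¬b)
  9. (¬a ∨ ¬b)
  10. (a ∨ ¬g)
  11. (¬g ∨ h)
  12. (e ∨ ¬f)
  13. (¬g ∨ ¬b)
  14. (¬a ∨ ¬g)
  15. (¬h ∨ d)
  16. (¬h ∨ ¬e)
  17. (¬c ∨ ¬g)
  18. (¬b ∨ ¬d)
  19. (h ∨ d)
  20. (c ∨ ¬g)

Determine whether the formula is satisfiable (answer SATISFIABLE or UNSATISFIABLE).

SATISFIABLE

Try a = True.
  then d is forced to True.
  then b is forced to False.
  then h is forced to True.
  then g is forced to False.
  then e is forced to False.
  then f is forced to False.
c is now unconstrained; take c = False.
So a = T  b = F  c = F  d = T  e = F  f = F  g = F  h = T is a satisfying assignment.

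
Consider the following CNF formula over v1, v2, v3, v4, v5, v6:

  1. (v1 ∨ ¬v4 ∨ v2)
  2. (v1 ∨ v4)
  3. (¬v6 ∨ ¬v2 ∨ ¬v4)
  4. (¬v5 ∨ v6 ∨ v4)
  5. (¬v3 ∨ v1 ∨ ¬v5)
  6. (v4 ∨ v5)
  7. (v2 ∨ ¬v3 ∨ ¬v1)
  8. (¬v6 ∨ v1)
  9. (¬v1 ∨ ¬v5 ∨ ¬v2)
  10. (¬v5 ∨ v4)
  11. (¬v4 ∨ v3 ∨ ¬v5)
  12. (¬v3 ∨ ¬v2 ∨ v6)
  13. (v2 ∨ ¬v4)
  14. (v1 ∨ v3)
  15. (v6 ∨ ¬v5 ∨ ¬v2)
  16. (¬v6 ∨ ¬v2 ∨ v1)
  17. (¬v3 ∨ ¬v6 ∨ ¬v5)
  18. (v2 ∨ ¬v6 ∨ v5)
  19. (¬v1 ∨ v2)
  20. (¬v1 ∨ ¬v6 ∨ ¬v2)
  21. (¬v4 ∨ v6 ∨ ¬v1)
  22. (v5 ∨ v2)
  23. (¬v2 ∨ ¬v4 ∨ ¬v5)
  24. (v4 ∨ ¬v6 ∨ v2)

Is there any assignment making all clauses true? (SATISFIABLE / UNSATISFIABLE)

v2 = True:
  v5 = True:
    propagation gives v1=False, v4=True; an empty clause results — contradiction.
  v5 = False:
    propagation gives v4=True, v6=False, v3=False, v1=True; an empty clause results — contradiction.
v2 = False:
  propagation gives v4=False, v1=True; an empty clause results — contradiction.
Every branch closes, so no satisfying assignment exists.

UNSATISFIABLE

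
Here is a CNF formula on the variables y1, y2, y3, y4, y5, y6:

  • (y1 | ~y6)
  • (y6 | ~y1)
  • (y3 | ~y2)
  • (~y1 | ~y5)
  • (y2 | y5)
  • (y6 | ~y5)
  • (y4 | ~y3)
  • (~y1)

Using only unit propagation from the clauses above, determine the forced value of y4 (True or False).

True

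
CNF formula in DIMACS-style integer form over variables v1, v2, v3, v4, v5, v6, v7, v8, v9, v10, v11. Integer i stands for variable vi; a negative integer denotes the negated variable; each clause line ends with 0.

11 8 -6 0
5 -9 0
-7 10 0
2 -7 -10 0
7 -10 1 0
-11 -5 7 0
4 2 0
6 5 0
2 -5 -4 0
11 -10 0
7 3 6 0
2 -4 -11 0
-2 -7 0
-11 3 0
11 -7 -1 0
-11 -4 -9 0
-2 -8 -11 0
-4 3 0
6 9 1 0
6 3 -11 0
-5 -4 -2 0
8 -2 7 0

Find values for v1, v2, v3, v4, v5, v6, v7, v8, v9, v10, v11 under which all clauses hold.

v1 = True, v2 = True, v3 = True, v4 = False, v5 = True, v6 = True, v7 = False, v8 = True, v9 = True, v10 = False, v11 = False

v3 occurs only positively in the remaining clauses — set v3 = True.
Branch on v1: take v1 = True.
For the remaining variables, v2 = True, v4 = False, v5 = True, v6 = True, v7 = False, v8 = True, v9 = True, v10 = False, v11 = False works.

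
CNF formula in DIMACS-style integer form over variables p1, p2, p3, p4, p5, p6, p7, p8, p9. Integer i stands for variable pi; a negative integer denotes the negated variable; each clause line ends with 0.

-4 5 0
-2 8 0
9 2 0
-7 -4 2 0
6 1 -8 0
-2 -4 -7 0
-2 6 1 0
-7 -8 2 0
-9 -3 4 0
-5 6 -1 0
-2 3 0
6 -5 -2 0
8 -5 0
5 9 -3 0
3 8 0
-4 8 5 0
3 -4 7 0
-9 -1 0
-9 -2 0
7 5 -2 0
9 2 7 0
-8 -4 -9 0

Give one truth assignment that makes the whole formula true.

p1=F  p2=T  p3=T  p4=T  p5=T  p6=T  p7=F  p8=T  p9=F

Pure literal: p6 appears only positively; assign p6 = True.
Set p1 = False and propagate.
Set p2 = True and propagate.
  then p8 is forced to True.
  then p3 is forced to True.
  then p9 is forced to False.
  then p5 is forced to True.
For the remaining variables, p4 = True, p7 = False works.
Check each clause:
  1. (p5 | ~p4) — p5 is true.
  2. (p8 | ~p2) — p8 is true.
  3. (p9 | p2) — p2 is true.
  4. (~p7 | p2 | ~p4) — ~p7 is true.
  5. (~p8 | p6 | p1) — p6 is true.
  6. (~p2 | ~p4 | ~p7) — ~p7 is true.
  7. (p1 | p6 | ~p2) — p6 is true.
  8. (~p7 | ~p8 | p2) — ~p7 is true.
  9. (~p3 | ~p9 | p4) — p4 is true.
  10. (~p1 | ~p5 | p6) — ~p1 is true.
  11. (~p2 | p3) — p3 is true.
  12. (p6 | ~p5 | ~p2) — p6 is true.
  13. (~p5 | p8) — p8 is true.
  14. (p9 | ~p3 | p5) — p5 is true.
  15. (p3 | p8) — p8 is true.
  16. (p8 | ~p4 | p5) — p8 is true.
  17. (p3 | p7 | ~p4) — p3 is true.
  18. (~p9 | ~p1) — ~p1 is true.
  19. (~p2 | ~p9) — ~p9 is true.
  20. (~p2 | p5 | p7) — p5 is true.
  21. (p2 | p9 | p7) — p2 is true.
  22. (~p9 | ~p8 | ~p4) — ~p9 is true.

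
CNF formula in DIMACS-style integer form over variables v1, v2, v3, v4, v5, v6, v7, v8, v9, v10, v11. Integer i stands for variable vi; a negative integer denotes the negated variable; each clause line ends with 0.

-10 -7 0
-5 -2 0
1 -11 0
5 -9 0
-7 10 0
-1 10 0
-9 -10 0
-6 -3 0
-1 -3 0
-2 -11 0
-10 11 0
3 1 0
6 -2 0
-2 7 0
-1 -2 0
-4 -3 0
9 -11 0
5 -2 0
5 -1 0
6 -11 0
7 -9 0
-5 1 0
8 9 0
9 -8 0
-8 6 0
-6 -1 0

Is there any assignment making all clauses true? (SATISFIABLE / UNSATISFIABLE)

v1 = True:
  propagation gives v10=True, v7=False, v9=False, v3=False; an empty clause results — contradiction.
v1 = False:
  propagation gives v11=False, v10=False, v7=False, v3=True; an empty clause results — contradiction.
Every branch closes, so no satisfying assignment exists.

UNSATISFIABLE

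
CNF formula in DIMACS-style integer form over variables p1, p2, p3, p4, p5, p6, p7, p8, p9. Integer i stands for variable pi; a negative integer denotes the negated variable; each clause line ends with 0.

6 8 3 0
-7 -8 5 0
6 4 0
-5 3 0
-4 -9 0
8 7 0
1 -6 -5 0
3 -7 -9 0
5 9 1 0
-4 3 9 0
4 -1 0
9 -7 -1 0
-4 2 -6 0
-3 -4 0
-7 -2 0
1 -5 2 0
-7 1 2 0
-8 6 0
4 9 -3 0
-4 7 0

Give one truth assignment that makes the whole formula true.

p1=0, p2=1, p3=1, p4=0, p5=0, p6=1, p7=0, p8=1, p9=1

Check each clause:
  1. (p8 ∨ p3 ∨ p6) — p8 is true.
  2. (¬p7 ∨ p5 ∨ ¬p8) — ¬p7 is true.
  3. (p6 ∨ p4) — p6 is true.
  4. (¬p5 ∨ p3) — p3 is true.
  5. (¬p9 ∨ ¬p4) — ¬p4 is true.
  6. (p8 ∨ p7) — p8 is true.
  7. (¬p5 ∨ ¬p6 ∨ p1) — ¬p5 is true.
  8. (¬p7 ∨ ¬p9 ∨ p3) — ¬p7 is true.
  9. (p1 ∨ p5 ∨ p9) — p9 is true.
  10. (p9 ∨ ¬p4 ∨ p3) — p9 is true.
  11. (¬p1 ∨ p4) — ¬p1 is true.
  12. (¬p1 ∨ ¬p7 ∨ p9) — ¬p7 is true.
  13. (p2 ∨ ¬p6 ∨ ¬p4) — p2 is true.
  14. (¬p3 ∨ ¬p4) — ¬p4 is true.
  15. (¬p7 ∨ ¬p2) — ¬p7 is true.
  16. (¬p5 ∨ p2 ∨ p1) — p2 is true.
  17. (p1 ∨ p2 ∨ ¬p7) — p2 is true.
  18. (¬p8 ∨ p6) — p6 is true.
  19. (¬p3 ∨ p9 ∨ p4) — p9 is true.
  20. (p7 ∨ ¬p4) — ¬p4 is true.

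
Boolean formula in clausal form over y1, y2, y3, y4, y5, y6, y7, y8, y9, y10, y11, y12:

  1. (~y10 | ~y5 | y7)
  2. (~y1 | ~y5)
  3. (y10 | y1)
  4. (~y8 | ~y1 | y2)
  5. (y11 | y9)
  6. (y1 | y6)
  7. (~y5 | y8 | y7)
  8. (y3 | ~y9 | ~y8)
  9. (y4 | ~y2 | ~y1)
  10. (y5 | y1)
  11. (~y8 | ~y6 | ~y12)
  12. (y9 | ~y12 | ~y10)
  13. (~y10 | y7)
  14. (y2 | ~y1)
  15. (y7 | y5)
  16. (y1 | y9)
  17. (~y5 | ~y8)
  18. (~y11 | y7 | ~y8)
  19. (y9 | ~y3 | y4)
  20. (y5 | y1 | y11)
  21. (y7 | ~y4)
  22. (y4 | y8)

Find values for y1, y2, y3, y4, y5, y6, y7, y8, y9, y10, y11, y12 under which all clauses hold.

y1=F, y2=F, y3=F, y4=T, y5=T, y6=T, y7=T, y8=F, y9=T, y10=T, y11=T, y12=F

Pure literal: y7 appears only positively; assign y7 = True.
y12 occurs only negated in the remaining clauses — set y12 = False.
Set y1 = False and propagate.
  then y10 is forced to True.
  then y6 is forced to True.
  then y5 is forced to True.
  then y9 is forced to True.
  then y8 is forced to False.
  then y4 is forced to True.
y2, y3, y11 are now unconstrained; take y2 = False, y3 = False, y11 = True.
Check each clause:
  1. (~y5 | y7 | ~y10) — y7 is true.
  2. (~y5 | ~y1) — ~y1 is true.
  3. (y10 | y1) — y10 is true.
  4. (~y8 | ~y1 | y2) — ~y8 is true.
  5. (y9 | y11) — y9 is true.
  6. (y6 | y1) — y6 is true.
  7. (~y5 | y7 | y8) — y7 is true.
  8. (y3 | ~y8 | ~y9) — ~y8 is true.
  9. (~y2 | ~y1 | y4) — y4 is true.
  10. (y5 | y1) — y5 is true.
  11. (~y12 | ~y6 | ~y8) — ~y8 is true.
  12. (y9 | ~y10 | ~y12) — y9 is true.
  13. (~y10 | y7) — y7 is true.
  14. (y2 | ~y1) — ~y1 is true.
  15. (y7 | y5) — y5 is true.
  16. (y9 | y1) — y9 is true.
  17. (~y8 | ~y5) — ~y8 is true.
  18. (y7 | ~y11 | ~y8) — ~y8 is true.
  19. (~y3 | y4 | y9) — y9 is true.
  20. (y11 | y5 | y1) — y11 is true.
  21. (y7 | ~y4) — y7 is true.
  22. (y8 | y4) — y4 is true.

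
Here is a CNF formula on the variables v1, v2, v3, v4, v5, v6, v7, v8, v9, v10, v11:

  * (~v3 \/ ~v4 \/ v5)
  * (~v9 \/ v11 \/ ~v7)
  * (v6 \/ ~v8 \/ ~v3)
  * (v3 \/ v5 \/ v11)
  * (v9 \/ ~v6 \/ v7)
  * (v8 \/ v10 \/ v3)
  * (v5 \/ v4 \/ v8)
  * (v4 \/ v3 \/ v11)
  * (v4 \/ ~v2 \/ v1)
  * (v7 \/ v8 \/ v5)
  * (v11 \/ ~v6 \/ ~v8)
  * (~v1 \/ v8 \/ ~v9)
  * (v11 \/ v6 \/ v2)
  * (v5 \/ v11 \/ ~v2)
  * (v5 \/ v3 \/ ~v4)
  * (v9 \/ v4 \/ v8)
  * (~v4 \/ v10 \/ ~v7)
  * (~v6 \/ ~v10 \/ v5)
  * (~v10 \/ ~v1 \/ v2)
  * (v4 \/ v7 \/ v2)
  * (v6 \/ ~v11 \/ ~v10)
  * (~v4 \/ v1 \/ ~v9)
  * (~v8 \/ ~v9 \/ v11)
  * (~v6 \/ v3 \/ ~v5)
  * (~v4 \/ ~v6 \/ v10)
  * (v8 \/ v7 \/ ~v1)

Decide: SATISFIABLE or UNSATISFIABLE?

Try v1 = True.
Set v2 = True and propagate.
Set v3 = False and propagate.
The remaining clauses are satisfied by v4 = True, v5 = True, v6 = False, v7 = False, v8 = True, v9 = False, v10 = False, v11 = False.
So v1=T, v2=T, v3=F, v4=T, v5=T, v6=F, v7=F, v8=T, v9=F, v10=F, v11=F is a satisfying assignment.

SATISFIABLE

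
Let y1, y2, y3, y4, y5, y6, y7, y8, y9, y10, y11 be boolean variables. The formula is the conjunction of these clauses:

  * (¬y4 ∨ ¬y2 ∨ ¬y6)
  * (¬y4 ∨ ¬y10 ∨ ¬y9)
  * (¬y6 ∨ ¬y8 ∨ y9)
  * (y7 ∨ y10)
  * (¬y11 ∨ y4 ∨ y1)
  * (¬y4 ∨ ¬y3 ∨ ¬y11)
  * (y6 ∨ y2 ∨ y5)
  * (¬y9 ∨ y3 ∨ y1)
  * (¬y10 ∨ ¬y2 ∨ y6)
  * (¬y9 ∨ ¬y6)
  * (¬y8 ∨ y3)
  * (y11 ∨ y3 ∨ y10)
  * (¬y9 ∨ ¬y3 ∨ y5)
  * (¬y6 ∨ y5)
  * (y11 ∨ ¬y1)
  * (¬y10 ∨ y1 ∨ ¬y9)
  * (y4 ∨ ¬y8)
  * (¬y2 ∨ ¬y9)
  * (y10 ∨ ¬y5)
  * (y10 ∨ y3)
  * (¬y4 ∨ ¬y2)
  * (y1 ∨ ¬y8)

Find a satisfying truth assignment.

Pure literal: y8 appears only negated; assign y8 = False.
Branch on y1: take y1 = True.
  then y11 is forced to True.
The remaining clauses are satisfied by y2 = False, y3 = False, y4 = True, y5 = True, y6 = True, y7 = False, y9 = False, y10 = True.
Check each clause:
  1. (¬y6 ∨ ¬y4 ∨ ¬y2) — ¬y2 is true.
  2. (¬y4 ∨ ¬y9 ∨ ¬y10) — ¬y9 is true.
  3. (¬y6 ∨ y9 ∨ ¬y8) — ¬y8 is true.
  4. (y10 ∨ y7) — y10 is true.
  5. (y4 ∨ y1 ∨ ¬y11) — y1 is true.
  6. (¬y4 ∨ ¬y3 ∨ ¬y11) — ¬y3 is true.
  7. (y5 ∨ y2 ∨ y6) — y5 is true.
  8. (y1 ∨ y3 ∨ ¬y9) — y1 is true.
  9. (¬y10 ∨ ¬y2 ∨ y6) — y6 is true.
  10. (¬y6 ∨ ¬y9) — ¬y9 is true.
  11. (y3 ∨ ¬y8) — ¬y8 is true.
  12. (y11 ∨ y10 ∨ y3) — y11 is true.
  13. (¬y9 ∨ y5 ∨ ¬y3) — y5 is true.
  14. (¬y6 ∨ y5) — y5 is true.
  15. (¬y1 ∨ y11) — y11 is true.
  16. (¬y10 ∨ y1 ∨ ¬y9) — y1 is true.
  17. (¬y8 ∨ y4) — ¬y8 is true.
  18. (¬y9 ∨ ¬y2) — ¬y2 is true.
  19. (¬y5 ∨ y10) — y10 is true.
  20. (y3 ∨ y10) — y10 is true.
  21. (¬y2 ∨ ¬y4) — ¬y2 is true.
  22. (y1 ∨ ¬y8) — ¬y8 is true.

y1=T, y2=F, y3=F, y4=T, y5=T, y6=T, y7=F, y8=F, y9=F, y10=T, y11=T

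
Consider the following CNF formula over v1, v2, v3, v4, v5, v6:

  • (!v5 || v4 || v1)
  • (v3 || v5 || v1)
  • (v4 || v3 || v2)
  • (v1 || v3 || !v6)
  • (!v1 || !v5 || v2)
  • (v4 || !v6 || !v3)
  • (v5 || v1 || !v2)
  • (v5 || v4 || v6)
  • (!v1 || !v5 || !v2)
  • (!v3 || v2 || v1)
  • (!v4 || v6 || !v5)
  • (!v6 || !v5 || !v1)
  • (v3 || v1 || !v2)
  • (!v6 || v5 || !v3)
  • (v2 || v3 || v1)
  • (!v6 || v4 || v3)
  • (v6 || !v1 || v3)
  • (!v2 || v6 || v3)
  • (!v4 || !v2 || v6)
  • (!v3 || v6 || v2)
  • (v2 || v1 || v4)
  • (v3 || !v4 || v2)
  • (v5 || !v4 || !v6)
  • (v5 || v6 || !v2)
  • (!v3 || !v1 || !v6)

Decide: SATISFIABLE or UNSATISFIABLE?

SATISFIABLE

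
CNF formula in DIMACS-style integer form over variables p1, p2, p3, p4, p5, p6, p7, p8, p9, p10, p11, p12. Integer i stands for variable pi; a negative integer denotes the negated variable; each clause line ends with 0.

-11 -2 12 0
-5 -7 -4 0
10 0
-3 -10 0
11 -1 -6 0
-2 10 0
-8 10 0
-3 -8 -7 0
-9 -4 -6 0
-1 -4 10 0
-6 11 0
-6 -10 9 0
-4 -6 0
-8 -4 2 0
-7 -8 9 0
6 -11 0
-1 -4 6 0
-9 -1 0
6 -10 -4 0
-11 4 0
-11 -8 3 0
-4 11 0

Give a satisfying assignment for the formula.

p1=False, p2=True, p3=False, p4=False, p5=False, p6=False, p7=False, p8=True, p9=True, p10=True, p11=False, p12=True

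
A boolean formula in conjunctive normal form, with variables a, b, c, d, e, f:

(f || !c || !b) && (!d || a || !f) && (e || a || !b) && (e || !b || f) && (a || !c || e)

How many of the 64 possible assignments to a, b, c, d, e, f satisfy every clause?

Case analysis on a and b:
  a=T, b=T: d free; 5 ways for (c,e,f) × 2^1 = 10.
  a=T, b=F: c, d, e, f free → 2^4 = 16.
  a=F, b=T: remaining (c,d,e,f) ∈ {(F,F,T,F); (F,F,T,T); (F,T,T,F); (T,F,T,T)} — 4.
  a=F, b=F: 9 of the 16 assignments to (c,d,e,f) work.
Total: 10 + 16 + 4 + 9 = 39.

39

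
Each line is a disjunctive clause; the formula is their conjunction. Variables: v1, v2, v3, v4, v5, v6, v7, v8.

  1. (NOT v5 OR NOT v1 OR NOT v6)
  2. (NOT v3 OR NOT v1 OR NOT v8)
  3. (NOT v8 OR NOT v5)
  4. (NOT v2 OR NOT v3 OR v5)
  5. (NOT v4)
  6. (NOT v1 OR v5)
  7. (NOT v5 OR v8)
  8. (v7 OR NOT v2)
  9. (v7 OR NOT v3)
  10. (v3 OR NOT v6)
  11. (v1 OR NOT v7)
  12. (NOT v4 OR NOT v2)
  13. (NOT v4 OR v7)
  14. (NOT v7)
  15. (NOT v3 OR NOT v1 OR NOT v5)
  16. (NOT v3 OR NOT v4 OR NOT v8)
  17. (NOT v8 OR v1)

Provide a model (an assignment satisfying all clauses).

v1=0, v2=0, v3=0, v4=0, v5=0, v6=0, v7=0, v8=0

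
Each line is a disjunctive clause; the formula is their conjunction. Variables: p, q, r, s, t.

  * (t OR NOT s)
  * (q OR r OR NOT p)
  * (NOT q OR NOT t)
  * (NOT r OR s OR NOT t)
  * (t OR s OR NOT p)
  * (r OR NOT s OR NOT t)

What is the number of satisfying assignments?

7

Satisfying assignments:
  p=0 q=0 r=0 s=0 t=0
  p=0 q=0 r=0 s=0 t=1
  p=0 q=0 r=1 s=0 t=0
  p=0 q=0 r=1 s=1 t=1
  p=0 q=1 r=0 s=0 t=0
  p=0 q=1 r=1 s=0 t=0
  p=1 q=0 r=1 s=1 t=1
That's 7 in total.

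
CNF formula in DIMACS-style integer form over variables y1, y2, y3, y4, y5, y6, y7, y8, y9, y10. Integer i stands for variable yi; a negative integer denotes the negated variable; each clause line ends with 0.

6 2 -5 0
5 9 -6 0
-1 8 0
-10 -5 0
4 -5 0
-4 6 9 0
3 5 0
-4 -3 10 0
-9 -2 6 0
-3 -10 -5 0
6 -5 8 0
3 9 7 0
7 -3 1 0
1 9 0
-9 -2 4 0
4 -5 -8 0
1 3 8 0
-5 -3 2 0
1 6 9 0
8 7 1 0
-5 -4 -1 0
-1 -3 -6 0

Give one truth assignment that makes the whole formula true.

y7 occurs only positively in the remaining clauses — set y7 = True.
Branch on y1: take y1 = False.
  then y9 is forced to True.
Set y2 = False and propagate.
The remaining clauses are satisfied by y3 = True, y4 = True, y5 = False, y6 = False, y8 = False, y10 = True.

y1=0, y2=0, y3=1, y4=1, y5=0, y6=0, y7=1, y8=0, y9=1, y10=1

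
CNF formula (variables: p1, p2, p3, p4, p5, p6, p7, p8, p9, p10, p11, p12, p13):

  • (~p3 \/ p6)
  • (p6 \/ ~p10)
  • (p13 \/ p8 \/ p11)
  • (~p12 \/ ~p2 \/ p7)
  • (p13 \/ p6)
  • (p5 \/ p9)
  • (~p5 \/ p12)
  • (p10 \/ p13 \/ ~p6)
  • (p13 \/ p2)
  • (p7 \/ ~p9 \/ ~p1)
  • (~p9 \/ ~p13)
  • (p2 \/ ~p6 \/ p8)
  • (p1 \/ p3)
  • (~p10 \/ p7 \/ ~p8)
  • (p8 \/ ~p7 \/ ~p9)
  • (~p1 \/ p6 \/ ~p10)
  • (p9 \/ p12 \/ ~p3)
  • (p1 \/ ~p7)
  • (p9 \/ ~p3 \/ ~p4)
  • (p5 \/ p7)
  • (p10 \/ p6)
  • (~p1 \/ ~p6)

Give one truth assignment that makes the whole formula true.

p1 = False, p2 = False, p3 = True, p4 = False, p5 = True, p6 = True, p7 = False, p8 = True, p9 = False, p10 = False, p11 = False, p12 = True, p13 = True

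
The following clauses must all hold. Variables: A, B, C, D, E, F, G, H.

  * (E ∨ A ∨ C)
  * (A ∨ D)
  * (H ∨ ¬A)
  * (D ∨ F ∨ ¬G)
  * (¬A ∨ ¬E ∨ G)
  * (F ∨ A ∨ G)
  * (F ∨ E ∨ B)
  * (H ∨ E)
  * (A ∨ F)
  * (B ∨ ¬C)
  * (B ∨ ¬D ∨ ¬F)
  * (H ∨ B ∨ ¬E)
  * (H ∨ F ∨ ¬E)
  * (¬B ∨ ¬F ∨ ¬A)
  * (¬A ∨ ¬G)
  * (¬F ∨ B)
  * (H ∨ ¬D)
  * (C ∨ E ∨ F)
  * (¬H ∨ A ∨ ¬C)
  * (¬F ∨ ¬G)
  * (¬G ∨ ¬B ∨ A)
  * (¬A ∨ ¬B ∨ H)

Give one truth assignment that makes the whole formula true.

Try A = True.
  then H is forced to True.
  then G is forced to False.
  then E is forced to False.
Try B = True.
  then F is forced to False.
  then C is forced to True.
D is now unconstrained; take D = True.
Every clause has at least one true literal under this assignment.
Check each clause:
  1. (A ∨ E ∨ C) — A is true.
  2. (D ∨ A) — A is true.
  3. (H ∨ ¬A) — H is true.
  4. (D ∨ F ∨ ¬G) — ¬G is true.
  5. (G ∨ ¬A ∨ ¬E) — ¬E is true.
  6. (A ∨ F ∨ G) — A is true.
  7. (B ∨ E ∨ F) — B is true.
  8. (E ∨ H) — H is true.
  9. (F ∨ A) — A is true.
  10. (¬C ∨ B) — B is true.
  11. (¬D ∨ B ∨ ¬F) — ¬F is true.
  12. (¬E ∨ B ∨ H) — H is true.
  13. (¬E ∨ H ∨ F) — H is true.
  14. (¬F ∨ ¬A ∨ ¬B) — ¬F is true.
  15. (¬G ∨ ¬A) — ¬G is true.
  16. (¬F ∨ B) — ¬F is true.
  17. (¬D ∨ H) — H is true.
  18. (C ∨ E ∨ F) — C is true.
  19. (A ∨ ¬C ∨ ¬H) — A is true.
  20. (¬F ∨ ¬G) — ¬G is true.
  21. (A ∨ ¬B ∨ ¬G) — A is true.
  22. (H ∨ ¬B ∨ ¬A) — H is true.

A = T  B = T  C = T  D = T  E = F  F = F  G = F  H = T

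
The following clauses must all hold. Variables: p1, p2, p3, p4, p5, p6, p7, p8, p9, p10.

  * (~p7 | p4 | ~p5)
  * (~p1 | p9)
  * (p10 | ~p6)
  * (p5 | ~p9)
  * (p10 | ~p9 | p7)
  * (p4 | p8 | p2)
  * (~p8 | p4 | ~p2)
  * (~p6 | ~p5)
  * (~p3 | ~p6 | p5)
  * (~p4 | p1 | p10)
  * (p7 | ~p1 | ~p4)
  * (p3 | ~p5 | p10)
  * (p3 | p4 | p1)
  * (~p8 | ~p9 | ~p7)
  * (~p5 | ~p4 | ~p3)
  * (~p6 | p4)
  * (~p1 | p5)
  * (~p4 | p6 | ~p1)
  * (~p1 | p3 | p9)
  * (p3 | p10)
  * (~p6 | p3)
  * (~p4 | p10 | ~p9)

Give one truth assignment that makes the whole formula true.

p1=0  p2=1  p3=0  p4=1  p5=1  p6=0  p7=1  p8=1  p9=0  p10=1

Pure literal: p10 appears only positively; assign p10 = True.
Branch on p1: take p1 = False.
For the remaining variables, p2 = True, p3 = False, p4 = True, p5 = True, p6 = False, p7 = True, p8 = True, p9 = False works.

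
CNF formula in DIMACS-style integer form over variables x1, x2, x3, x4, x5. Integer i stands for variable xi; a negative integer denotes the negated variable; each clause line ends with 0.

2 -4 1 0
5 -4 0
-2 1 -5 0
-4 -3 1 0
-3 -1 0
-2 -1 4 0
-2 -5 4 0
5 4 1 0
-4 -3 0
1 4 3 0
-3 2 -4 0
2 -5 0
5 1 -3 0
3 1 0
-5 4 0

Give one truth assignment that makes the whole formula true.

Set x1 = True and propagate.
  then x3 is forced to False.
The remaining clauses are satisfied by x2 = False, x4 = False, x5 = False.

x1 = True  x2 = False  x3 = False  x4 = False  x5 = False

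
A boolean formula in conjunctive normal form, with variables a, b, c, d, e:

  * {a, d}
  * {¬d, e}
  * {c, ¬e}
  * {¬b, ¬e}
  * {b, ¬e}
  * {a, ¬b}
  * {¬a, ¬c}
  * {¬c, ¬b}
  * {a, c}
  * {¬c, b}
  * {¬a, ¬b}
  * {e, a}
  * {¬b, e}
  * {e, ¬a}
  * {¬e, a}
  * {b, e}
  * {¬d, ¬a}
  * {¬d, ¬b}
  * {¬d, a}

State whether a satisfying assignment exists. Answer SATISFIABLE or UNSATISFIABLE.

UNSATISFIABLE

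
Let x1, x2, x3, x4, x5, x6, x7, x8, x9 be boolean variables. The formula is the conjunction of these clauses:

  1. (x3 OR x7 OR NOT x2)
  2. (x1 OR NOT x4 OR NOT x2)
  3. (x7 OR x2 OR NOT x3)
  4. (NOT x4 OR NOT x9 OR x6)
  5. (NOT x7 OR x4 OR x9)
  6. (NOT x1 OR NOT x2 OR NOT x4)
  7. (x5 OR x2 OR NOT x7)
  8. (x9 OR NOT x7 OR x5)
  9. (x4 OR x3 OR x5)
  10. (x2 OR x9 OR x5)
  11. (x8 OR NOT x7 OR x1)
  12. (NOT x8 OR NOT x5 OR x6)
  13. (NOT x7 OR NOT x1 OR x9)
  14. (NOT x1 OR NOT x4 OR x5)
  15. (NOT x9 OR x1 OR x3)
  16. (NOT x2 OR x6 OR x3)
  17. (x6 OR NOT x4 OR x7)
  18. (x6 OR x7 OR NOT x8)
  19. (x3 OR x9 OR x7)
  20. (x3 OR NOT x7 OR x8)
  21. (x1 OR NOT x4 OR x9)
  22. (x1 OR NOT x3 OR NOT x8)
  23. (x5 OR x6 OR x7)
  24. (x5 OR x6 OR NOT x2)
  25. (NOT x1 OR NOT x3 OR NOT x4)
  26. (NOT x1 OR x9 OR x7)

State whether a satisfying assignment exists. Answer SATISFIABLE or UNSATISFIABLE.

SATISFIABLE

Pure literal: x6 appears only positively; assign x6 = True.
Try x1 = True.
For the remaining variables, x2 = True, x3 = True, x4 = False, x5 = True, x7 = False, x8 = True, x9 = True works.
Every clause has at least one true literal under this assignment.
So x1 = T, x2 = T, x3 = T, x4 = F, x5 = T, x6 = T, x7 = F, x8 = T, x9 = T is a satisfying assignment.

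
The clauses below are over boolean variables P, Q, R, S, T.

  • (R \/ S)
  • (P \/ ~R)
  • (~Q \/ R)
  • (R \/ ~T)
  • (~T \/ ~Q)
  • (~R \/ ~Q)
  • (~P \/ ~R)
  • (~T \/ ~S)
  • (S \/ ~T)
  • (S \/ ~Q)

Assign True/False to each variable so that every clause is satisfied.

P = F  Q = F  R = F  S = T  T = F

Check each clause:
  1. (S \/ R) — S is true.
  2. (~R \/ P) — ~R is true.
  3. (~Q \/ R) — ~Q is true.
  4. (~T \/ R) — ~T is true.
  5. (~Q \/ ~T) — ~T is true.
  6. (~R \/ ~Q) — ~R is true.
  7. (~R \/ ~P) — ~R is true.
  8. (~S \/ ~T) — ~T is true.
  9. (~T \/ S) — ~T is true.
  10. (~Q \/ S) — S is true.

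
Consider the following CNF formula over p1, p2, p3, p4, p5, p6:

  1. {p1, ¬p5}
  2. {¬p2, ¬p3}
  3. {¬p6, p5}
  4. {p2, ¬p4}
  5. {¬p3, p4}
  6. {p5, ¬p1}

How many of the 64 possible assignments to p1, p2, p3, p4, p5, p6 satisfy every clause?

9

Case analysis on p5 and p1:
  p5=T, p1=T: p6 free; 3 ways for (p2,p3,p4) × 2^1 = 6.
  p5=T, p1=F: a clause becomes empty — 0.
  p5=F, p1=T: a clause becomes empty — 0.
  p5=F, p1=F: remaining (p2,p3,p4,p6) ∈ {(F,F,F,F); (T,F,F,F); (T,F,T,F)} — 3.
Total: 6 + 0 + 0 + 3 = 9.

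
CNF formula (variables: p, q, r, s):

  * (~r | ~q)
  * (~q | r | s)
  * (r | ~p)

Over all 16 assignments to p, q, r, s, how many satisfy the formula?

7

Satisfying assignments:
  p=F q=F r=F s=F
  p=F q=F r=F s=T
  p=F q=F r=T s=F
  p=F q=F r=T s=T
  p=F q=T r=F s=T
  p=T q=F r=T s=F
  p=T q=F r=T s=T
Count: 7.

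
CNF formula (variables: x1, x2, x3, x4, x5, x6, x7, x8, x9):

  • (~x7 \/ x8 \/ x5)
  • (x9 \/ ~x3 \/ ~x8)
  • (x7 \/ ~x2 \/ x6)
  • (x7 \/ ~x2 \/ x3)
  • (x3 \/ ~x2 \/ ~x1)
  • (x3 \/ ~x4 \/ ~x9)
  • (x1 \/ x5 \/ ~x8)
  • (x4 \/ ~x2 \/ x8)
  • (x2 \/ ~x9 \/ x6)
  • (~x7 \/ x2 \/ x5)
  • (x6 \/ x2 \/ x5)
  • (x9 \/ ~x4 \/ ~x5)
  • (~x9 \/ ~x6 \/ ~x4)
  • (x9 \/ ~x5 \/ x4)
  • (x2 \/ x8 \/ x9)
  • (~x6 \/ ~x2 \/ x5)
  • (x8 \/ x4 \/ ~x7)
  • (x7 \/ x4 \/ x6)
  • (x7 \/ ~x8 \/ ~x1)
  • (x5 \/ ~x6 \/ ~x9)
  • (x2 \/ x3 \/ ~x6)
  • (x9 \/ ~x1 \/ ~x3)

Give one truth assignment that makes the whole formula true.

x1=False, x2=True, x3=True, x4=True, x5=True, x6=False, x7=True, x8=False, x9=True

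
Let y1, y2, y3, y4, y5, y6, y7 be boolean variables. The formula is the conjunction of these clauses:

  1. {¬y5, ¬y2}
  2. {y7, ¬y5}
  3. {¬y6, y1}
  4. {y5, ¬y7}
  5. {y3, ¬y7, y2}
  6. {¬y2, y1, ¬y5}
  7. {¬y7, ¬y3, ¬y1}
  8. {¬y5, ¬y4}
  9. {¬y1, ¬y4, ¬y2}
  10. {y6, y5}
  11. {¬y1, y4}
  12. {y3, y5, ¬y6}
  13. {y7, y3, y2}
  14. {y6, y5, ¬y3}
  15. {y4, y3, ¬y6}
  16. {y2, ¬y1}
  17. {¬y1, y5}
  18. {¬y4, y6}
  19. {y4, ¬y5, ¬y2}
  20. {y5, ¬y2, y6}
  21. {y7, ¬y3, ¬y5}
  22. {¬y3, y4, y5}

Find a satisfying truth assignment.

y1=0, y2=0, y3=1, y4=0, y5=1, y6=0, y7=1

Check each clause:
  1. {¬y5, ¬y2} — ¬y2 is true.
  2. {y7, ¬y5} — y7 is true.
  3. {y1, ¬y6} — ¬y6 is true.
  4. {¬y7, y5} — y5 is true.
  5. {¬y7, y3, y2} — y3 is true.
  6. {y1, ¬y2, ¬y5} — ¬y2 is true.
  7. {¬y1, ¬y7, ¬y3} — ¬y1 is true.
  8. {¬y5, ¬y4} — ¬y4 is true.
  9. {¬y1, ¬y4, ¬y2} — ¬y4 is true.
  10. {y6, y5} — y5 is true.
  11. {¬y1, y4} — ¬y1 is true.
  12. {y5, y3, ¬y6} — ¬y6 is true.
  13. {y3, y2, y7} — y3 is true.
  14. {y5, y6, ¬y3} — y5 is true.
  15. {y3, y4, ¬y6} — ¬y6 is true.
  16. {y2, ¬y1} — ¬y1 is true.
  17. {y5, ¬y1} — y5 is true.
  18. {y6, ¬y4} — ¬y4 is true.
  19. {y4, ¬y2, ¬y5} — ¬y2 is true.
  20. {y5, y6, ¬y2} — y5 is true.
  21. {y7, ¬y3, ¬y5} — y7 is true.
  22. {y5, y4, ¬y3} — y5 is true.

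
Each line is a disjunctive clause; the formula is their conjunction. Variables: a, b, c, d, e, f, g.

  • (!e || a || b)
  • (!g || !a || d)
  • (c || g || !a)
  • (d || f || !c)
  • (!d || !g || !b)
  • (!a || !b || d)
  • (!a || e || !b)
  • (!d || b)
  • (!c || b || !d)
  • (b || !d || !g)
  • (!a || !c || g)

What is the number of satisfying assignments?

Case analysis on b and d:
  b=1, d=1: forces a=0; g=0; c, e, f free → 2^3 = 8.
  b=1, d=0: e, g free; 3 ways for (a,c,f) × 2^2 = 12.
  b=0, d=1: a clause becomes empty — 0.
  b=0, d=0: g free; 3 ways for (a,c,e,f) × 2^1 = 6.
Total: 8 + 12 + 0 + 6 = 26.

26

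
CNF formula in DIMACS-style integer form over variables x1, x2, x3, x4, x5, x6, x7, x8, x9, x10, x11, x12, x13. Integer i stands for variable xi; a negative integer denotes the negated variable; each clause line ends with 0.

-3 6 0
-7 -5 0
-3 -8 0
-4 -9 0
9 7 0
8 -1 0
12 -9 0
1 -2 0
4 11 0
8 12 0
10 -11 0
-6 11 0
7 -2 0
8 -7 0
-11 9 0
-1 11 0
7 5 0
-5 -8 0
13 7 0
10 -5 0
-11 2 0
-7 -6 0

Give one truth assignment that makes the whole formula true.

x1 = False, x2 = False, x3 = False, x4 = True, x5 = False, x6 = False, x7 = True, x8 = True, x9 = False, x10 = False, x11 = False, x12 = False, x13 = True

Check each clause:
  1. (x6 || !x3) — !x3 is true.
  2. (!x5 || !x7) — !x5 is true.
  3. (!x8 || !x3) — !x3 is true.
  4. (!x4 || !x9) — !x9 is true.
  5. (x9 || x7) — x7 is true.
  6. (x8 || !x1) — x8 is true.
  7. (x12 || !x9) — !x9 is true.
  8. (x1 || !x2) — !x2 is true.
  9. (x4 || x11) — x4 is true.
  10. (x8 || x12) — x8 is true.
  11. (x10 || !x11) — !x11 is true.
  12. (!x6 || x11) — !x6 is true.
  13. (!x2 || x7) — !x2 is true.
  14. (x8 || !x7) — x8 is true.
  15. (x9 || !x11) — !x11 is true.
  16. (x11 || !x1) — !x1 is true.
  17. (x5 || x7) — x7 is true.
  18. (!x8 || !x5) — !x5 is true.
  19. (x13 || x7) — x13 is true.
  20. (!x5 || x10) — !x5 is true.
  21. (!x11 || x2) — !x11 is true.
  22. (!x7 || !x6) — !x6 is true.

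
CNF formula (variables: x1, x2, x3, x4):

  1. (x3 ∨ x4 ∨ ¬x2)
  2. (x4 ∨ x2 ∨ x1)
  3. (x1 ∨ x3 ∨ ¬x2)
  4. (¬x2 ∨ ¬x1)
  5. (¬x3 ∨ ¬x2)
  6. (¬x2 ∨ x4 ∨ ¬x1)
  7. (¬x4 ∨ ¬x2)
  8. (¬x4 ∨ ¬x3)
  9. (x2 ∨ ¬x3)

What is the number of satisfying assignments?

3

Satisfying assignments:
  x1=0 x2=0 x3=0 x4=1
  x1=1 x2=0 x3=0 x4=0
  x1=1 x2=0 x3=0 x4=1
That's 3 in total.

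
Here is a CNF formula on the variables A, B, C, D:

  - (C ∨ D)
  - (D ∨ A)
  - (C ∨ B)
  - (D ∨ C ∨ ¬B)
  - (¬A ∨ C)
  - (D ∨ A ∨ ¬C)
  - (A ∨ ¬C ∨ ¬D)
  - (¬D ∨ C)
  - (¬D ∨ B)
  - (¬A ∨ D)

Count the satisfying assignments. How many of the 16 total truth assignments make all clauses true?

1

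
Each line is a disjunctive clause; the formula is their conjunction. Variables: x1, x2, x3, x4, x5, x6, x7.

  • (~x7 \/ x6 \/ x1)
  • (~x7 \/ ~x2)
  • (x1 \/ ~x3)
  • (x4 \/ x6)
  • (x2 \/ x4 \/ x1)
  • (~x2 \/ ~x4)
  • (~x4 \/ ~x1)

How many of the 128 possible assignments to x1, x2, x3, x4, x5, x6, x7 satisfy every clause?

20

Case analysis on x1 and x4:
  x1=T, x4=T: a clause becomes empty — 0.
  x1=T, x4=F: x3, x5 free; 3 ways for (x2,x6,x7) × 2^2 = 12.
  x1=F, x4=T: x5 free; 3 ways for (x2,x3,x6,x7) × 2^1 = 6.
  x1=F, x4=F: remaining (x2,x3,x5,x6,x7) ∈ {(T,F,F,T,F); (T,F,T,T,F)} — 2.
Total: 0 + 12 + 6 + 2 = 20.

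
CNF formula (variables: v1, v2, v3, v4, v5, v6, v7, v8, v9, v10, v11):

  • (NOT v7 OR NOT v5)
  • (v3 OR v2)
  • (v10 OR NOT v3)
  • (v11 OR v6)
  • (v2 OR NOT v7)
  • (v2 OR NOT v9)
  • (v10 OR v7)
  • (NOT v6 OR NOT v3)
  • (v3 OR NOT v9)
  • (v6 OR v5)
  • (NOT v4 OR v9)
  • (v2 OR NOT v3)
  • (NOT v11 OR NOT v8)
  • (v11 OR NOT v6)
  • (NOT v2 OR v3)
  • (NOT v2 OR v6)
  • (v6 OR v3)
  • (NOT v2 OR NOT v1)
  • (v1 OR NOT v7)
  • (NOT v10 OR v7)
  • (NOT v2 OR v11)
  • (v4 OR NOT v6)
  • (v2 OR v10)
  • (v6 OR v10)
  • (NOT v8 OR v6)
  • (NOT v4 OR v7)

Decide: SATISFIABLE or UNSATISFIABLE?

UNSATISFIABLE

v2 = True:
  propagation gives v3=True, v10=True, v6=False; an empty clause results — contradiction.
v2 = False:
  propagation gives v3=True; an empty clause results — contradiction.
Every branch closes, so no satisfying assignment exists.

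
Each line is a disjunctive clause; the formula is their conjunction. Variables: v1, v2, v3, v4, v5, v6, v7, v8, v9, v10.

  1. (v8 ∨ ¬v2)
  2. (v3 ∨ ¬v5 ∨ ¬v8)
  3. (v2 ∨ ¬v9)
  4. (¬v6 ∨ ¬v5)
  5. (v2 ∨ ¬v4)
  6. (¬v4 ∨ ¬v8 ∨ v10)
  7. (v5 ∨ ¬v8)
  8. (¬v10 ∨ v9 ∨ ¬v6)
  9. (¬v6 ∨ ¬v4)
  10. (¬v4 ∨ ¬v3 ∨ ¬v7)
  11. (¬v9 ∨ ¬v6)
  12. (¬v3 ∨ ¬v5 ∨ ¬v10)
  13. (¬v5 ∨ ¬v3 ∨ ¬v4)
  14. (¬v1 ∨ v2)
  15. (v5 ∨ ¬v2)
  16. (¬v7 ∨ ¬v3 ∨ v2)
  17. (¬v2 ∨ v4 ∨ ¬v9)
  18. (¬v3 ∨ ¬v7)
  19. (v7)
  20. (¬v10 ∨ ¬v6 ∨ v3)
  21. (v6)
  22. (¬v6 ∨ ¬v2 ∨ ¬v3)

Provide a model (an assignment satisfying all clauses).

v1 = False, v2 = False, v3 = False, v4 = False, v5 = False, v6 = True, v7 = True, v8 = False, v9 = False, v10 = False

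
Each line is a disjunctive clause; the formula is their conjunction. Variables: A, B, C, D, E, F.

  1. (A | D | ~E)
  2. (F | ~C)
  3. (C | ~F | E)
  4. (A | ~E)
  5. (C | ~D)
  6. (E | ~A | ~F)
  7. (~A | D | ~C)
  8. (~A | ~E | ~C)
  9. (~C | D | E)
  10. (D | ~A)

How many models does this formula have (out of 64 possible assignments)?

The models are:
  A=0 B=0 C=0 D=0 E=0 F=0
  A=0 B=0 C=1 D=1 E=0 F=1
  A=0 B=1 C=0 D=0 E=0 F=0
  A=0 B=1 C=1 D=1 E=0 F=1
Count: 4.

4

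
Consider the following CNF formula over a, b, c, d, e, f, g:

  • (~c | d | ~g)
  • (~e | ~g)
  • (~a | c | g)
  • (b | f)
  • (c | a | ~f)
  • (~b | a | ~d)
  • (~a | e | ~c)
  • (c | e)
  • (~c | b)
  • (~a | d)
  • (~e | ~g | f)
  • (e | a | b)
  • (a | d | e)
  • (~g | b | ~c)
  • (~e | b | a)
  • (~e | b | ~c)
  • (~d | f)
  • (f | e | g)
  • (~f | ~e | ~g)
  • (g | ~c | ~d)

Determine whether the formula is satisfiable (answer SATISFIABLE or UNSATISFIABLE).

Branch on a: take a = False.
Set b = True and propagate.
  then d is forced to False.
  then e is forced to True.
  then g is forced to False.
The remaining clauses are satisfied by c = False, f = False.
So a = F, b = T, c = F, d = F, e = T, f = F, g = F is a satisfying assignment.

SATISFIABLE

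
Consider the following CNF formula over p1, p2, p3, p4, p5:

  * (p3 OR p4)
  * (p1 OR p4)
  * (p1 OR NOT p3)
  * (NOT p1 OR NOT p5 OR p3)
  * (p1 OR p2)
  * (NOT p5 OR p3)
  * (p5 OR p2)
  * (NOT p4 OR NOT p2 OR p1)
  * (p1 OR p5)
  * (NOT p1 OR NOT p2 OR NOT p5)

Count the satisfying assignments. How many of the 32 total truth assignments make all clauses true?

The models are:
  p1=T p2=F p3=T p4=F p5=T
  p1=T p2=F p3=T p4=T p5=T
  p1=T p2=T p3=F p4=T p5=F
  p1=T p2=T p3=T p4=F p5=F
  p1=T p2=T p3=T p4=T p5=F
Count: 5.

5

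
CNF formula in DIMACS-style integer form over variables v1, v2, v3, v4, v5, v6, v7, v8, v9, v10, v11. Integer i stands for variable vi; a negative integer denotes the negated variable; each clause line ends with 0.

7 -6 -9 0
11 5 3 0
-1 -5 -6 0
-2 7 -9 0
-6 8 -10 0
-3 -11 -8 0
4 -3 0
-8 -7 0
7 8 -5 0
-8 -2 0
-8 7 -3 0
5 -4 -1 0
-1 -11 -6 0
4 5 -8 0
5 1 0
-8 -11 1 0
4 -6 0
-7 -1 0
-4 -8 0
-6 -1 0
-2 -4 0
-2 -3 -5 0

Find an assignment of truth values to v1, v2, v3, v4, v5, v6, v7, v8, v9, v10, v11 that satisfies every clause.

v1=F  v2=F  v3=F  v4=T  v5=T  v6=T  v7=T  v8=F  v9=F  v10=F  v11=F

Check each clause:
  1. (v7 ∨ ¬v9 ∨ ¬v6) — ¬v9 is true.
  2. (v11 ∨ v5 ∨ v3) — v5 is true.
  3. (¬v1 ∨ ¬v5 ∨ ¬v6) — ¬v1 is true.
  4. (v7 ∨ ¬v2 ∨ ¬v9) — v7 is true.
  5. (v8 ∨ ¬v10 ∨ ¬v6) — ¬v10 is true.
  6. (¬v11 ∨ ¬v8 ∨ ¬v3) — ¬v8 is true.
  7. (v4 ∨ ¬v3) — v4 is true.
  8. (¬v8 ∨ ¬v7) — ¬v8 is true.
  9. (v8 ∨ ¬v5 ∨ v7) — v7 is true.
  10. (¬v2 ∨ ¬v8) — ¬v8 is true.
  11. (v7 ∨ ¬v3 ∨ ¬v8) — ¬v8 is true.
  12. (¬v4 ∨ v5 ∨ ¬v1) — v5 is true.
  13. (¬v11 ∨ ¬v1 ∨ ¬v6) — ¬v11 is true.
  14. (¬v8 ∨ v4 ∨ v5) — ¬v8 is true.
  15. (v5 ∨ v1) — v5 is true.
  16. (v1 ∨ ¬v11 ∨ ¬v8) — ¬v8 is true.
  17. (¬v6 ∨ v4) — v4 is true.
  18. (¬v7 ∨ ¬v1) — ¬v1 is true.
  19. (¬v4 ∨ ¬v8) — ¬v8 is true.
  20. (¬v1 ∨ ¬v6) — ¬v1 is true.
  21. (¬v2 ∨ ¬v4) — ¬v2 is true.
  22. (¬v5 ∨ ¬v2 ∨ ¬v3) — ¬v3 is true.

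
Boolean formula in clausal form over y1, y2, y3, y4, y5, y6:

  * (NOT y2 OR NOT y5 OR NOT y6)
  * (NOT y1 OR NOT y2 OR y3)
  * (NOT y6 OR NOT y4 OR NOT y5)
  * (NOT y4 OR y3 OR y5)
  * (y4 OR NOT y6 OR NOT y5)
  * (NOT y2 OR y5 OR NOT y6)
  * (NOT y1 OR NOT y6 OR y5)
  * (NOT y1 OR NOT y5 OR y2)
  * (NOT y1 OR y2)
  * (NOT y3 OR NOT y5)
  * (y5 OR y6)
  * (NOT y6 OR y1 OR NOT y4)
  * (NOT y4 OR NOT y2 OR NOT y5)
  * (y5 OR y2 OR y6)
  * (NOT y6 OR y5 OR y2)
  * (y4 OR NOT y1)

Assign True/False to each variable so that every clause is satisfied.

y1 = F, y2 = T, y3 = F, y4 = F, y5 = T, y6 = F

Check each clause:
  1. (NOT y5 OR NOT y2 OR NOT y6) — NOT y6 is true.
  2. (NOT y1 OR y3 OR NOT y2) — NOT y1 is true.
  3. (NOT y4 OR NOT y6 OR NOT y5) — NOT y6 is true.
  4. (y5 OR y3 OR NOT y4) — NOT y4 is true.
  5. (y4 OR NOT y6 OR NOT y5) — NOT y6 is true.
  6. (NOT y2 OR NOT y6 OR y5) — NOT y6 is true.
  7. (NOT y1 OR y5 OR NOT y6) — NOT y6 is true.
  8. (NOT y5 OR y2 OR NOT y1) — y2 is true.
  9. (y2 OR NOT y1) — y2 is true.
  10. (NOT y3 OR NOT y5) — NOT y3 is true.
  11. (y6 OR y5) — y5 is true.
  12. (y1 OR NOT y4 OR NOT y6) — NOT y6 is true.
  13. (NOT y2 OR NOT y5 OR NOT y4) — NOT y4 is true.
  14. (y6 OR y5 OR y2) — y2 is true.
  15. (y2 OR y5 OR NOT y6) — y2 is true.
  16. (NOT y1 OR y4) — NOT y1 is true.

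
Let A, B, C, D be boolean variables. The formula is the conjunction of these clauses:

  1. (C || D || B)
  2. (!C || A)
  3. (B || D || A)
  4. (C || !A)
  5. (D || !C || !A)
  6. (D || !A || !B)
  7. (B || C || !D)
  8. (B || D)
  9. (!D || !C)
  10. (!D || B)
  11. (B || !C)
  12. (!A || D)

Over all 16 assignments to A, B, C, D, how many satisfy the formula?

The models are:
  A=F B=T C=F D=F
  A=F B=T C=F D=T
Count: 2.

2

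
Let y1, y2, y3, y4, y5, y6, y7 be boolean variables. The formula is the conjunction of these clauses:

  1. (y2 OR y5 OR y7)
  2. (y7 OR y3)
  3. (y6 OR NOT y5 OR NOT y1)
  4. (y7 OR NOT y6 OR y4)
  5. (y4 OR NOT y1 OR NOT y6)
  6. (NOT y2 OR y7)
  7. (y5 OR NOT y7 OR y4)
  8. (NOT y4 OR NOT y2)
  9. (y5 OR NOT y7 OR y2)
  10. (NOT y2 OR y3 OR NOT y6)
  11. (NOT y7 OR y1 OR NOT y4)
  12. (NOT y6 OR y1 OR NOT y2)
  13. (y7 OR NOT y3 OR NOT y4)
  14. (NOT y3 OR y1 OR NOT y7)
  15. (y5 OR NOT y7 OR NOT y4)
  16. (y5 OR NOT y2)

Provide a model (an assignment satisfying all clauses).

y1=F  y2=F  y3=F  y4=F  y5=T  y6=F  y7=T

Check each clause:
  1. (y7 OR y5 OR y2) — y5 is true.
  2. (y3 OR y7) — y7 is true.
  3. (NOT y1 OR y6 OR NOT y5) — NOT y1 is true.
  4. (y7 OR NOT y6 OR y4) — NOT y6 is true.
  5. (y4 OR NOT y1 OR NOT y6) — NOT y6 is true.
  6. (NOT y2 OR y7) — NOT y2 is true.
  7. (NOT y7 OR y4 OR y5) — y5 is true.
  8. (NOT y2 OR NOT y4) — NOT y4 is true.
  9. (y5 OR NOT y7 OR y2) — y5 is true.
  10. (NOT y6 OR NOT y2 OR y3) — NOT y6 is true.
  11. (NOT y4 OR NOT y7 OR y1) — NOT y4 is true.
  12. (NOT y2 OR NOT y6 OR y1) — NOT y6 is true.
  13. (y7 OR NOT y3 OR NOT y4) — NOT y4 is true.
  14. (NOT y3 OR NOT y7 OR y1) — NOT y3 is true.
  15. (NOT y7 OR NOT y4 OR y5) — NOT y4 is true.
  16. (y5 OR NOT y2) — y5 is true.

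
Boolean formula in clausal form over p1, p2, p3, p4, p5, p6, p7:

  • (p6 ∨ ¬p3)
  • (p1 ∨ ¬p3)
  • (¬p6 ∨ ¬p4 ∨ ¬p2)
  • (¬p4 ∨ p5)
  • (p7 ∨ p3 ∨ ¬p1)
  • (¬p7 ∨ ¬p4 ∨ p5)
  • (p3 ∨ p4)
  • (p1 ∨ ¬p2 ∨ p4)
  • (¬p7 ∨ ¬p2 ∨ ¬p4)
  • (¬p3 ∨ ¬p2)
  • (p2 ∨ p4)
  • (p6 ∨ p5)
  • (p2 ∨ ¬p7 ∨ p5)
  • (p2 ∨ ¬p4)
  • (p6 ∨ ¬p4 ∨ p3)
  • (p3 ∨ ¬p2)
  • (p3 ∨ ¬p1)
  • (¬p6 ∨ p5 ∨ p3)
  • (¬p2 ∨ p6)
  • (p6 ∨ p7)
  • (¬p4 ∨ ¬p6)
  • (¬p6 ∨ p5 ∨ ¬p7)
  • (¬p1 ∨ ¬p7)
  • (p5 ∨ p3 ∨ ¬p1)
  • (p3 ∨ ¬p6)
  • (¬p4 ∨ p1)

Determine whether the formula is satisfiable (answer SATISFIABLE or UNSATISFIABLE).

p3 = True:
  propagation gives p6=True, p1=True, p2=False, p4=True; an empty clause results — contradiction.
p3 = False:
  propagation gives p4=True, p5=True, p2=True; an empty clause results — contradiction.
Every branch closes, so no satisfying assignment exists.

UNSATISFIABLE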